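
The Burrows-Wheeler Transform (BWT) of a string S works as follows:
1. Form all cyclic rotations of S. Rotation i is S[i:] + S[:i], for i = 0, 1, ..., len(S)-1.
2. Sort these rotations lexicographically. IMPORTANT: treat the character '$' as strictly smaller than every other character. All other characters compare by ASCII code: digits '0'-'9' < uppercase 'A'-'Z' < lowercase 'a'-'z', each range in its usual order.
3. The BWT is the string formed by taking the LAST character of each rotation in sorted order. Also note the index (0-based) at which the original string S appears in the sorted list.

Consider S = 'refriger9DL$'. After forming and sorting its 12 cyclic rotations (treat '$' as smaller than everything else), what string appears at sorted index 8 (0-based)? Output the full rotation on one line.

All 12 rotations (rotation i = S[i:]+S[:i]):
  rot[0] = refriger9DL$
  rot[1] = efriger9DL$r
  rot[2] = friger9DL$re
  rot[3] = riger9DL$ref
  rot[4] = iger9DL$refr
  rot[5] = ger9DL$refri
  rot[6] = er9DL$refrig
  rot[7] = r9DL$refrige
  rot[8] = 9DL$refriger
  rot[9] = DL$refriger9
  rot[10] = L$refriger9D
  rot[11] = $refriger9DL
Sorted (with $ < everything):
  sorted[0] = $refriger9DL
  sorted[1] = 9DL$refriger
  sorted[2] = DL$refriger9
  sorted[3] = L$refriger9D
  sorted[4] = efriger9DL$r
  sorted[5] = er9DL$refrig
  sorted[6] = friger9DL$re
  sorted[7] = ger9DL$refri
  sorted[8] = iger9DL$refr
  sorted[9] = r9DL$refrige
  sorted[10] = refriger9DL$
  sorted[11] = riger9DL$ref
sorted[8] = iger9DL$refr

Answer: iger9DL$refr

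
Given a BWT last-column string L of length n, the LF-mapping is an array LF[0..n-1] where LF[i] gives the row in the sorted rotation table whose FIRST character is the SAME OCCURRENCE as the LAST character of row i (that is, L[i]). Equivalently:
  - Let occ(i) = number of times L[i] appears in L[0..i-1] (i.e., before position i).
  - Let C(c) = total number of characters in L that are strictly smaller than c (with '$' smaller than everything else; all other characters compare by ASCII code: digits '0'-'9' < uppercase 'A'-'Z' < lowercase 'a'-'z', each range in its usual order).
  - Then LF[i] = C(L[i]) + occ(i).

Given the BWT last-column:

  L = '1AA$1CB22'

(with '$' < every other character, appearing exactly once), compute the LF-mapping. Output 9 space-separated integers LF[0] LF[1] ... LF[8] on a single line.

Char counts: '$':1, '1':2, '2':2, 'A':2, 'B':1, 'C':1
C (first-col start): C('$')=0, C('1')=1, C('2')=3, C('A')=5, C('B')=7, C('C')=8
L[0]='1': occ=0, LF[0]=C('1')+0=1+0=1
L[1]='A': occ=0, LF[1]=C('A')+0=5+0=5
L[2]='A': occ=1, LF[2]=C('A')+1=5+1=6
L[3]='$': occ=0, LF[3]=C('$')+0=0+0=0
L[4]='1': occ=1, LF[4]=C('1')+1=1+1=2
L[5]='C': occ=0, LF[5]=C('C')+0=8+0=8
L[6]='B': occ=0, LF[6]=C('B')+0=7+0=7
L[7]='2': occ=0, LF[7]=C('2')+0=3+0=3
L[8]='2': occ=1, LF[8]=C('2')+1=3+1=4

Answer: 1 5 6 0 2 8 7 3 4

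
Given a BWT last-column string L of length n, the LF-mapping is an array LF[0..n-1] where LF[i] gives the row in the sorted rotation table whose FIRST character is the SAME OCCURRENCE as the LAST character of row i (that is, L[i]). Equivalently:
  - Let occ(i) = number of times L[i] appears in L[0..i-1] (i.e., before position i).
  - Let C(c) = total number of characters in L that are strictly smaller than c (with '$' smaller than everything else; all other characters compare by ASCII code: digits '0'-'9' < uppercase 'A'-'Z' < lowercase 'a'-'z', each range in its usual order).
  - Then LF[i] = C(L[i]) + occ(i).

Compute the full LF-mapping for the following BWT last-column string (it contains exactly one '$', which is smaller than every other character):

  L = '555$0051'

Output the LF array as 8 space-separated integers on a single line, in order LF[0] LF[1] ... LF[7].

Char counts: '$':1, '0':2, '1':1, '5':4
C (first-col start): C('$')=0, C('0')=1, C('1')=3, C('5')=4
L[0]='5': occ=0, LF[0]=C('5')+0=4+0=4
L[1]='5': occ=1, LF[1]=C('5')+1=4+1=5
L[2]='5': occ=2, LF[2]=C('5')+2=4+2=6
L[3]='$': occ=0, LF[3]=C('$')+0=0+0=0
L[4]='0': occ=0, LF[4]=C('0')+0=1+0=1
L[5]='0': occ=1, LF[5]=C('0')+1=1+1=2
L[6]='5': occ=3, LF[6]=C('5')+3=4+3=7
L[7]='1': occ=0, LF[7]=C('1')+0=3+0=3

Answer: 4 5 6 0 1 2 7 3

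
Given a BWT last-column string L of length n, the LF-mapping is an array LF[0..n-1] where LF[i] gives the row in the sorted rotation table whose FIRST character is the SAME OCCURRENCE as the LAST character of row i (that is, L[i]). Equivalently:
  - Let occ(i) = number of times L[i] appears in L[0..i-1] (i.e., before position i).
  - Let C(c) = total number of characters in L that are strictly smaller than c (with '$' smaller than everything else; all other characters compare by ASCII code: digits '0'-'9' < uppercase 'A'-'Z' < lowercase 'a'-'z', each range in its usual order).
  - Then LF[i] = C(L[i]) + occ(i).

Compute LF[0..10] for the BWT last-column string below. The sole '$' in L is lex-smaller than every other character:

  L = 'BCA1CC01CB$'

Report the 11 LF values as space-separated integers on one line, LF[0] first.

Answer: 5 7 4 2 8 9 1 3 10 6 0

Derivation:
Char counts: '$':1, '0':1, '1':2, 'A':1, 'B':2, 'C':4
C (first-col start): C('$')=0, C('0')=1, C('1')=2, C('A')=4, C('B')=5, C('C')=7
L[0]='B': occ=0, LF[0]=C('B')+0=5+0=5
L[1]='C': occ=0, LF[1]=C('C')+0=7+0=7
L[2]='A': occ=0, LF[2]=C('A')+0=4+0=4
L[3]='1': occ=0, LF[3]=C('1')+0=2+0=2
L[4]='C': occ=1, LF[4]=C('C')+1=7+1=8
L[5]='C': occ=2, LF[5]=C('C')+2=7+2=9
L[6]='0': occ=0, LF[6]=C('0')+0=1+0=1
L[7]='1': occ=1, LF[7]=C('1')+1=2+1=3
L[8]='C': occ=3, LF[8]=C('C')+3=7+3=10
L[9]='B': occ=1, LF[9]=C('B')+1=5+1=6
L[10]='$': occ=0, LF[10]=C('$')+0=0+0=0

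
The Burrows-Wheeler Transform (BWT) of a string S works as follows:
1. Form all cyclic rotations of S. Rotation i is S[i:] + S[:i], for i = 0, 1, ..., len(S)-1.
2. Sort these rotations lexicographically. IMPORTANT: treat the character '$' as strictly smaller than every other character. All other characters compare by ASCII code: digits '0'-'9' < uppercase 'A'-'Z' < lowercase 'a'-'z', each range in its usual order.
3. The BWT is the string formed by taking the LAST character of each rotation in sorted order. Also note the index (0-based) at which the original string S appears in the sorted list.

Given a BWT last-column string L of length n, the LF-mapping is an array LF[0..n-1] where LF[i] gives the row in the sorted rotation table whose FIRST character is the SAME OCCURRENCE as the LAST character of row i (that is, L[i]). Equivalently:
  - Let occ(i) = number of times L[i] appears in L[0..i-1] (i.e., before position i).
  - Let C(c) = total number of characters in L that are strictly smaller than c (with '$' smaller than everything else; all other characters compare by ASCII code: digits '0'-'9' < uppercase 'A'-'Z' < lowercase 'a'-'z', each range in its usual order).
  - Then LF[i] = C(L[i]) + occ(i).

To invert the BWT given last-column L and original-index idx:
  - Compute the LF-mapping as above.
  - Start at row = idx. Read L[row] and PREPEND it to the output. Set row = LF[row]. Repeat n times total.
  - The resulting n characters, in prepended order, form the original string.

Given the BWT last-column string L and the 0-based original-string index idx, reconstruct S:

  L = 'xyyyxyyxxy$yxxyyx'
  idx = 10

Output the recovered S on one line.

Answer: yxxyyyyxyxyyxxyx$

Derivation:
LF mapping: 1 8 9 10 2 11 12 3 4 13 0 14 5 6 15 16 7
Walk LF starting at row 10, prepending L[row]:
  step 1: row=10, L[10]='$', prepend. Next row=LF[10]=0
  step 2: row=0, L[0]='x', prepend. Next row=LF[0]=1
  step 3: row=1, L[1]='y', prepend. Next row=LF[1]=8
  step 4: row=8, L[8]='x', prepend. Next row=LF[8]=4
  step 5: row=4, L[4]='x', prepend. Next row=LF[4]=2
  step 6: row=2, L[2]='y', prepend. Next row=LF[2]=9
  step 7: row=9, L[9]='y', prepend. Next row=LF[9]=13
  step 8: row=13, L[13]='x', prepend. Next row=LF[13]=6
  step 9: row=6, L[6]='y', prepend. Next row=LF[6]=12
  step 10: row=12, L[12]='x', prepend. Next row=LF[12]=5
  step 11: row=5, L[5]='y', prepend. Next row=LF[5]=11
  step 12: row=11, L[11]='y', prepend. Next row=LF[11]=14
  step 13: row=14, L[14]='y', prepend. Next row=LF[14]=15
  step 14: row=15, L[15]='y', prepend. Next row=LF[15]=16
  step 15: row=16, L[16]='x', prepend. Next row=LF[16]=7
  step 16: row=7, L[7]='x', prepend. Next row=LF[7]=3
  step 17: row=3, L[3]='y', prepend. Next row=LF[3]=10
Reversed output: yxxyyyyxyxyyxxyx$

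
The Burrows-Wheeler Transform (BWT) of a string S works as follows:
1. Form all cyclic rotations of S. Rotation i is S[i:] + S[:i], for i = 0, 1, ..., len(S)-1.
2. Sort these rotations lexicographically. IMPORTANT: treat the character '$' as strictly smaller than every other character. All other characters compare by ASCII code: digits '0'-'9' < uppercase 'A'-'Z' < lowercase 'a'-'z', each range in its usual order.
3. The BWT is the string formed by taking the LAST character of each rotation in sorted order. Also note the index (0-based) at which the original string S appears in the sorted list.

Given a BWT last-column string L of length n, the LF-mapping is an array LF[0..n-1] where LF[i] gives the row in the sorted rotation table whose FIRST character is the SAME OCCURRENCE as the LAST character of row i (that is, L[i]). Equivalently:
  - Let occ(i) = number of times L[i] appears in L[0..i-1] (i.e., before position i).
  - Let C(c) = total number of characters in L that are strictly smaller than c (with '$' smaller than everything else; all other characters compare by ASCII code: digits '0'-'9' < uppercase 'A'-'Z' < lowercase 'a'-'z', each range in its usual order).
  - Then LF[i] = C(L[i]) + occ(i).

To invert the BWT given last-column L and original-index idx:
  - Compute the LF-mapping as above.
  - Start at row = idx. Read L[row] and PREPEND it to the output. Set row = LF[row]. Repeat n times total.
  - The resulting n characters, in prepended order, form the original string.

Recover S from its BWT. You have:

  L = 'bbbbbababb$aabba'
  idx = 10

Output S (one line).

Answer: babbabaabbbbabb$

Derivation:
LF mapping: 6 7 8 9 10 1 11 2 12 13 0 3 4 14 15 5
Walk LF starting at row 10, prepending L[row]:
  step 1: row=10, L[10]='$', prepend. Next row=LF[10]=0
  step 2: row=0, L[0]='b', prepend. Next row=LF[0]=6
  step 3: row=6, L[6]='b', prepend. Next row=LF[6]=11
  step 4: row=11, L[11]='a', prepend. Next row=LF[11]=3
  step 5: row=3, L[3]='b', prepend. Next row=LF[3]=9
  step 6: row=9, L[9]='b', prepend. Next row=LF[9]=13
  step 7: row=13, L[13]='b', prepend. Next row=LF[13]=14
  step 8: row=14, L[14]='b', prepend. Next row=LF[14]=15
  step 9: row=15, L[15]='a', prepend. Next row=LF[15]=5
  step 10: row=5, L[5]='a', prepend. Next row=LF[5]=1
  step 11: row=1, L[1]='b', prepend. Next row=LF[1]=7
  step 12: row=7, L[7]='a', prepend. Next row=LF[7]=2
  step 13: row=2, L[2]='b', prepend. Next row=LF[2]=8
  step 14: row=8, L[8]='b', prepend. Next row=LF[8]=12
  step 15: row=12, L[12]='a', prepend. Next row=LF[12]=4
  step 16: row=4, L[4]='b', prepend. Next row=LF[4]=10
Reversed output: babbabaabbbbabb$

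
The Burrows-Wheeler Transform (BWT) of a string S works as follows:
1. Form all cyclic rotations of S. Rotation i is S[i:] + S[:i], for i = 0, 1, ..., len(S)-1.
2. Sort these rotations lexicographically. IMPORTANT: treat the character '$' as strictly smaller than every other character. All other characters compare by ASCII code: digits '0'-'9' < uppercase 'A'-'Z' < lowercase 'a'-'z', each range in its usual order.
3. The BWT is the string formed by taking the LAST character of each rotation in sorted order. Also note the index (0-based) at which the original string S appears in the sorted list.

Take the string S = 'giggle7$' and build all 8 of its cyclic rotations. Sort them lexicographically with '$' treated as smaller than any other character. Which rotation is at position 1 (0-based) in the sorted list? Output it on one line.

All 8 rotations (rotation i = S[i:]+S[:i]):
  rot[0] = giggle7$
  rot[1] = iggle7$g
  rot[2] = ggle7$gi
  rot[3] = gle7$gig
  rot[4] = le7$gigg
  rot[5] = e7$giggl
  rot[6] = 7$giggle
  rot[7] = $giggle7
Sorted (with $ < everything):
  sorted[0] = $giggle7
  sorted[1] = 7$giggle
  sorted[2] = e7$giggl
  sorted[3] = ggle7$gi
  sorted[4] = giggle7$
  sorted[5] = gle7$gig
  sorted[6] = iggle7$g
  sorted[7] = le7$gigg
sorted[1] = 7$giggle

Answer: 7$giggle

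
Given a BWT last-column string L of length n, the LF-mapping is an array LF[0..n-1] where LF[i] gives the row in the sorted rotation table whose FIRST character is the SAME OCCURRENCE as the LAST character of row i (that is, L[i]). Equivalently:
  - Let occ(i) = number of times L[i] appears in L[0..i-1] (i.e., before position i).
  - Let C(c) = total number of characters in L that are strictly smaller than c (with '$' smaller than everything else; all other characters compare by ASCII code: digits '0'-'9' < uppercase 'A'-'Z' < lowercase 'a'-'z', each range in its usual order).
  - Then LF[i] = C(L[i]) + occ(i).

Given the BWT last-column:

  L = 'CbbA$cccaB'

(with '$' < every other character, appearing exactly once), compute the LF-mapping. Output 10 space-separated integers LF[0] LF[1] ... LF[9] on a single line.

Char counts: '$':1, 'A':1, 'B':1, 'C':1, 'a':1, 'b':2, 'c':3
C (first-col start): C('$')=0, C('A')=1, C('B')=2, C('C')=3, C('a')=4, C('b')=5, C('c')=7
L[0]='C': occ=0, LF[0]=C('C')+0=3+0=3
L[1]='b': occ=0, LF[1]=C('b')+0=5+0=5
L[2]='b': occ=1, LF[2]=C('b')+1=5+1=6
L[3]='A': occ=0, LF[3]=C('A')+0=1+0=1
L[4]='$': occ=0, LF[4]=C('$')+0=0+0=0
L[5]='c': occ=0, LF[5]=C('c')+0=7+0=7
L[6]='c': occ=1, LF[6]=C('c')+1=7+1=8
L[7]='c': occ=2, LF[7]=C('c')+2=7+2=9
L[8]='a': occ=0, LF[8]=C('a')+0=4+0=4
L[9]='B': occ=0, LF[9]=C('B')+0=2+0=2

Answer: 3 5 6 1 0 7 8 9 4 2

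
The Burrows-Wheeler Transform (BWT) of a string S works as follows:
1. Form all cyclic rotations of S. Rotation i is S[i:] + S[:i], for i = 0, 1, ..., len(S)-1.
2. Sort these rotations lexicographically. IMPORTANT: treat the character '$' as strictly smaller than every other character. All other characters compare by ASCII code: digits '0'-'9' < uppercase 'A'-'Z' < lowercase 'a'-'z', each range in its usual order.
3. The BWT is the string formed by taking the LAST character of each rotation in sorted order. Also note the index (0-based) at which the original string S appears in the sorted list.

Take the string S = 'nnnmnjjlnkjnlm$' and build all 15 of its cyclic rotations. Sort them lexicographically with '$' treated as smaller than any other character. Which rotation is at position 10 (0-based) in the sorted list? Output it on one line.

Answer: nkjnlm$nnnmnjjl

Derivation:
All 15 rotations (rotation i = S[i:]+S[:i]):
  rot[0] = nnnmnjjlnkjnlm$
  rot[1] = nnmnjjlnkjnlm$n
  rot[2] = nmnjjlnkjnlm$nn
  rot[3] = mnjjlnkjnlm$nnn
  rot[4] = njjlnkjnlm$nnnm
  rot[5] = jjlnkjnlm$nnnmn
  rot[6] = jlnkjnlm$nnnmnj
  rot[7] = lnkjnlm$nnnmnjj
  rot[8] = nkjnlm$nnnmnjjl
  rot[9] = kjnlm$nnnmnjjln
  rot[10] = jnlm$nnnmnjjlnk
  rot[11] = nlm$nnnmnjjlnkj
  rot[12] = lm$nnnmnjjlnkjn
  rot[13] = m$nnnmnjjlnkjnl
  rot[14] = $nnnmnjjlnkjnlm
Sorted (with $ < everything):
  sorted[0] = $nnnmnjjlnkjnlm
  sorted[1] = jjlnkjnlm$nnnmn
  sorted[2] = jlnkjnlm$nnnmnj
  sorted[3] = jnlm$nnnmnjjlnk
  sorted[4] = kjnlm$nnnmnjjln
  sorted[5] = lm$nnnmnjjlnkjn
  sorted[6] = lnkjnlm$nnnmnjj
  sorted[7] = m$nnnmnjjlnkjnl
  sorted[8] = mnjjlnkjnlm$nnn
  sorted[9] = njjlnkjnlm$nnnm
  sorted[10] = nkjnlm$nnnmnjjl
  sorted[11] = nlm$nnnmnjjlnkj
  sorted[12] = nmnjjlnkjnlm$nn
  sorted[13] = nnmnjjlnkjnlm$n
  sorted[14] = nnnmnjjlnkjnlm$
sorted[10] = nkjnlm$nnnmnjjl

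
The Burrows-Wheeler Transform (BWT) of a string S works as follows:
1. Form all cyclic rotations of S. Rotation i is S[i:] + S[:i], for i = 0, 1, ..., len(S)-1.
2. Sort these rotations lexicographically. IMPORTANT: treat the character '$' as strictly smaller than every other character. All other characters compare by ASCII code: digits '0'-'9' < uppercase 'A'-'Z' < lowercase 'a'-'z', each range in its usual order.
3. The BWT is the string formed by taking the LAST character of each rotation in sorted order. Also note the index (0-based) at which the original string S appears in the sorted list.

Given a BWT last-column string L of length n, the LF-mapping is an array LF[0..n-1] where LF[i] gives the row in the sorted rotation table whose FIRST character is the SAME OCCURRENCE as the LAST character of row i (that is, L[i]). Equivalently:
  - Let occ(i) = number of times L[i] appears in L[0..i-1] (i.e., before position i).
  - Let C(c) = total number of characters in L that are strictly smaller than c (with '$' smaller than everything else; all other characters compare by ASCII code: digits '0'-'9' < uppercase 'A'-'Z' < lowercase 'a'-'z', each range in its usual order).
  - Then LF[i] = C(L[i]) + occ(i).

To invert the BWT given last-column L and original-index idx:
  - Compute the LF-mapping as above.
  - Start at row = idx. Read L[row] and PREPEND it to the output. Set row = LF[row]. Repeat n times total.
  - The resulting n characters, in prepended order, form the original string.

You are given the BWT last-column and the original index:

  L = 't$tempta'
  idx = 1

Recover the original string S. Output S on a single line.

Answer: attempt$

Derivation:
LF mapping: 5 0 6 2 3 4 7 1
Walk LF starting at row 1, prepending L[row]:
  step 1: row=1, L[1]='$', prepend. Next row=LF[1]=0
  step 2: row=0, L[0]='t', prepend. Next row=LF[0]=5
  step 3: row=5, L[5]='p', prepend. Next row=LF[5]=4
  step 4: row=4, L[4]='m', prepend. Next row=LF[4]=3
  step 5: row=3, L[3]='e', prepend. Next row=LF[3]=2
  step 6: row=2, L[2]='t', prepend. Next row=LF[2]=6
  step 7: row=6, L[6]='t', prepend. Next row=LF[6]=7
  step 8: row=7, L[7]='a', prepend. Next row=LF[7]=1
Reversed output: attempt$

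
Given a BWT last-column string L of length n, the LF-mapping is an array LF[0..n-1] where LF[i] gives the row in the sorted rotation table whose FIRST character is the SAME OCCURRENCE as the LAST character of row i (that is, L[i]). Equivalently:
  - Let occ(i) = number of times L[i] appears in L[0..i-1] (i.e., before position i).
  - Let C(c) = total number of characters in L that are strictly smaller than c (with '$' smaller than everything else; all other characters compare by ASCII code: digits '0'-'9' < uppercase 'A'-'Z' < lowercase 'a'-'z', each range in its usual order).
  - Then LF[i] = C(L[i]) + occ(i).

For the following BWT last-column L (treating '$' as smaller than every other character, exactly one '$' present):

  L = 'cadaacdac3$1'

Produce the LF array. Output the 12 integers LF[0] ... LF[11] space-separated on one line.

Char counts: '$':1, '1':1, '3':1, 'a':4, 'c':3, 'd':2
C (first-col start): C('$')=0, C('1')=1, C('3')=2, C('a')=3, C('c')=7, C('d')=10
L[0]='c': occ=0, LF[0]=C('c')+0=7+0=7
L[1]='a': occ=0, LF[1]=C('a')+0=3+0=3
L[2]='d': occ=0, LF[2]=C('d')+0=10+0=10
L[3]='a': occ=1, LF[3]=C('a')+1=3+1=4
L[4]='a': occ=2, LF[4]=C('a')+2=3+2=5
L[5]='c': occ=1, LF[5]=C('c')+1=7+1=8
L[6]='d': occ=1, LF[6]=C('d')+1=10+1=11
L[7]='a': occ=3, LF[7]=C('a')+3=3+3=6
L[8]='c': occ=2, LF[8]=C('c')+2=7+2=9
L[9]='3': occ=0, LF[9]=C('3')+0=2+0=2
L[10]='$': occ=0, LF[10]=C('$')+0=0+0=0
L[11]='1': occ=0, LF[11]=C('1')+0=1+0=1

Answer: 7 3 10 4 5 8 11 6 9 2 0 1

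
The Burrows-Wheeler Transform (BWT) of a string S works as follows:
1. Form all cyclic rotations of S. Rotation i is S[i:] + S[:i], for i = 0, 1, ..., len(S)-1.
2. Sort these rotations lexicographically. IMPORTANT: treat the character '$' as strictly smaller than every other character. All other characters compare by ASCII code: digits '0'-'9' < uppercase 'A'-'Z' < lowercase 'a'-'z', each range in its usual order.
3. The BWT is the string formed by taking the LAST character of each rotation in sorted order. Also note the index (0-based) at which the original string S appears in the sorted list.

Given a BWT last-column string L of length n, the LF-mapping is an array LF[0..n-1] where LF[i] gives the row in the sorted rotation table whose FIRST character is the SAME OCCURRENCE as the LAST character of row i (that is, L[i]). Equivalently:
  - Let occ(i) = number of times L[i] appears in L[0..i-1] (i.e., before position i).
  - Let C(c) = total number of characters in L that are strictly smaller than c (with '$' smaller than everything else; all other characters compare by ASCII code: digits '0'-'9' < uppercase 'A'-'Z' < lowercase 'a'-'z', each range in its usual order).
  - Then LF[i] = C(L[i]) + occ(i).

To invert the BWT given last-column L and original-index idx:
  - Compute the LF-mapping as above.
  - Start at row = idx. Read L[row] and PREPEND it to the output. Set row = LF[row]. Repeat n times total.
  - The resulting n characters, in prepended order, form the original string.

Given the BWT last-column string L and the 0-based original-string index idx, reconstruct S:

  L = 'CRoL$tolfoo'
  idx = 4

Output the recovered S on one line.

LF mapping: 1 3 6 2 0 10 7 5 4 8 9
Walk LF starting at row 4, prepending L[row]:
  step 1: row=4, L[4]='$', prepend. Next row=LF[4]=0
  step 2: row=0, L[0]='C', prepend. Next row=LF[0]=1
  step 3: row=1, L[1]='R', prepend. Next row=LF[1]=3
  step 4: row=3, L[3]='L', prepend. Next row=LF[3]=2
  step 5: row=2, L[2]='o', prepend. Next row=LF[2]=6
  step 6: row=6, L[6]='o', prepend. Next row=LF[6]=7
  step 7: row=7, L[7]='l', prepend. Next row=LF[7]=5
  step 8: row=5, L[5]='t', prepend. Next row=LF[5]=10
  step 9: row=10, L[10]='o', prepend. Next row=LF[10]=9
  step 10: row=9, L[9]='o', prepend. Next row=LF[9]=8
  step 11: row=8, L[8]='f', prepend. Next row=LF[8]=4
Reversed output: footlooLRC$

Answer: footlooLRC$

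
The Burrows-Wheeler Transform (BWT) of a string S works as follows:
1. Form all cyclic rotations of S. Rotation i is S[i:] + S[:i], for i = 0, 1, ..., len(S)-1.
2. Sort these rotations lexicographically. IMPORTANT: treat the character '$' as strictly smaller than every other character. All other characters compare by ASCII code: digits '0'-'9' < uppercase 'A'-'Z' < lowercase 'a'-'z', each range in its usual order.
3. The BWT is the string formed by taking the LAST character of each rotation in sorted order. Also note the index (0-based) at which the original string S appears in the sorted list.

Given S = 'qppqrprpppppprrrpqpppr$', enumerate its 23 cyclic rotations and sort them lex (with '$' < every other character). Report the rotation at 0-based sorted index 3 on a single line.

Answer: pppprrrpqpppr$qppqrprpp

Derivation:
All 23 rotations (rotation i = S[i:]+S[:i]):
  rot[0] = qppqrprpppppprrrpqpppr$
  rot[1] = ppqrprpppppprrrpqpppr$q
  rot[2] = pqrprpppppprrrpqpppr$qp
  rot[3] = qrprpppppprrrpqpppr$qpp
  rot[4] = rprpppppprrrpqpppr$qppq
  rot[5] = prpppppprrrpqpppr$qppqr
  rot[6] = rpppppprrrpqpppr$qppqrp
  rot[7] = pppppprrrpqpppr$qppqrpr
  rot[8] = ppppprrrpqpppr$qppqrprp
  rot[9] = pppprrrpqpppr$qppqrprpp
  rot[10] = ppprrrpqpppr$qppqrprppp
  rot[11] = pprrrpqpppr$qppqrprpppp
  rot[12] = prrrpqpppr$qppqrprppppp
  rot[13] = rrrpqpppr$qppqrprpppppp
  rot[14] = rrpqpppr$qppqrprppppppr
  rot[15] = rpqpppr$qppqrprpppppprr
  rot[16] = pqpppr$qppqrprpppppprrr
  rot[17] = qpppr$qppqrprpppppprrrp
  rot[18] = pppr$qppqrprpppppprrrpq
  rot[19] = ppr$qppqrprpppppprrrpqp
  rot[20] = pr$qppqrprpppppprrrpqpp
  rot[21] = r$qppqrprpppppprrrpqppp
  rot[22] = $qppqrprpppppprrrpqpppr
Sorted (with $ < everything):
  sorted[0] = $qppqrprpppppprrrpqpppr
  sorted[1] = pppppprrrpqpppr$qppqrpr
  sorted[2] = ppppprrrpqpppr$qppqrprp
  sorted[3] = pppprrrpqpppr$qppqrprpp
  sorted[4] = pppr$qppqrprpppppprrrpq
  sorted[5] = ppprrrpqpppr$qppqrprppp
  sorted[6] = ppqrprpppppprrrpqpppr$q
  sorted[7] = ppr$qppqrprpppppprrrpqp
  sorted[8] = pprrrpqpppr$qppqrprpppp
  sorted[9] = pqpppr$qppqrprpppppprrr
  sorted[10] = pqrprpppppprrrpqpppr$qp
  sorted[11] = pr$qppqrprpppppprrrpqpp
  sorted[12] = prpppppprrrpqpppr$qppqr
  sorted[13] = prrrpqpppr$qppqrprppppp
  sorted[14] = qpppr$qppqrprpppppprrrp
  sorted[15] = qppqrprpppppprrrpqpppr$
  sorted[16] = qrprpppppprrrpqpppr$qpp
  sorted[17] = r$qppqrprpppppprrrpqppp
  sorted[18] = rpppppprrrpqpppr$qppqrp
  sorted[19] = rpqpppr$qppqrprpppppprr
  sorted[20] = rprpppppprrrpqpppr$qppq
  sorted[21] = rrpqpppr$qppqrprppppppr
  sorted[22] = rrrpqpppr$qppqrprpppppp
sorted[3] = pppprrrpqpppr$qppqrprpp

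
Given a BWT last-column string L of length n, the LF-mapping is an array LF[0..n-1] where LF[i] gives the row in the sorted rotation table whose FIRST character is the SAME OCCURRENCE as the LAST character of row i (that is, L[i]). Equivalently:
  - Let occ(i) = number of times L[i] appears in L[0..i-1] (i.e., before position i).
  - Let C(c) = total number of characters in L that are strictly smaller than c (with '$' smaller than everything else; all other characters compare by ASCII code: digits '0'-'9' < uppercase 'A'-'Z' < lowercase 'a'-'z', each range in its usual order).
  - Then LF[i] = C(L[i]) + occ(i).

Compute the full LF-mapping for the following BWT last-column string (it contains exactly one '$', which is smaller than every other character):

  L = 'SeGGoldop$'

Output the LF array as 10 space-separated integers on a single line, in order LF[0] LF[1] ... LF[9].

Answer: 3 5 1 2 7 6 4 8 9 0

Derivation:
Char counts: '$':1, 'G':2, 'S':1, 'd':1, 'e':1, 'l':1, 'o':2, 'p':1
C (first-col start): C('$')=0, C('G')=1, C('S')=3, C('d')=4, C('e')=5, C('l')=6, C('o')=7, C('p')=9
L[0]='S': occ=0, LF[0]=C('S')+0=3+0=3
L[1]='e': occ=0, LF[1]=C('e')+0=5+0=5
L[2]='G': occ=0, LF[2]=C('G')+0=1+0=1
L[3]='G': occ=1, LF[3]=C('G')+1=1+1=2
L[4]='o': occ=0, LF[4]=C('o')+0=7+0=7
L[5]='l': occ=0, LF[5]=C('l')+0=6+0=6
L[6]='d': occ=0, LF[6]=C('d')+0=4+0=4
L[7]='o': occ=1, LF[7]=C('o')+1=7+1=8
L[8]='p': occ=0, LF[8]=C('p')+0=9+0=9
L[9]='$': occ=0, LF[9]=C('$')+0=0+0=0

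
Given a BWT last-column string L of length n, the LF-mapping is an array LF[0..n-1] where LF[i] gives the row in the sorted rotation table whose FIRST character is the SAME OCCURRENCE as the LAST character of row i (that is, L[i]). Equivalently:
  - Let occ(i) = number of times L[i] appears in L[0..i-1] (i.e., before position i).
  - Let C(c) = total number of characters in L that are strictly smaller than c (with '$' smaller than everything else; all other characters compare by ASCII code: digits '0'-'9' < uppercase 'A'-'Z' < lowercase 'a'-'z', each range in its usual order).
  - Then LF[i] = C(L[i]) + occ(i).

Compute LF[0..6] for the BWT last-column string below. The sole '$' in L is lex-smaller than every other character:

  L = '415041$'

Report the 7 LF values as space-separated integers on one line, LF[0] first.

Char counts: '$':1, '0':1, '1':2, '4':2, '5':1
C (first-col start): C('$')=0, C('0')=1, C('1')=2, C('4')=4, C('5')=6
L[0]='4': occ=0, LF[0]=C('4')+0=4+0=4
L[1]='1': occ=0, LF[1]=C('1')+0=2+0=2
L[2]='5': occ=0, LF[2]=C('5')+0=6+0=6
L[3]='0': occ=0, LF[3]=C('0')+0=1+0=1
L[4]='4': occ=1, LF[4]=C('4')+1=4+1=5
L[5]='1': occ=1, LF[5]=C('1')+1=2+1=3
L[6]='$': occ=0, LF[6]=C('$')+0=0+0=0

Answer: 4 2 6 1 5 3 0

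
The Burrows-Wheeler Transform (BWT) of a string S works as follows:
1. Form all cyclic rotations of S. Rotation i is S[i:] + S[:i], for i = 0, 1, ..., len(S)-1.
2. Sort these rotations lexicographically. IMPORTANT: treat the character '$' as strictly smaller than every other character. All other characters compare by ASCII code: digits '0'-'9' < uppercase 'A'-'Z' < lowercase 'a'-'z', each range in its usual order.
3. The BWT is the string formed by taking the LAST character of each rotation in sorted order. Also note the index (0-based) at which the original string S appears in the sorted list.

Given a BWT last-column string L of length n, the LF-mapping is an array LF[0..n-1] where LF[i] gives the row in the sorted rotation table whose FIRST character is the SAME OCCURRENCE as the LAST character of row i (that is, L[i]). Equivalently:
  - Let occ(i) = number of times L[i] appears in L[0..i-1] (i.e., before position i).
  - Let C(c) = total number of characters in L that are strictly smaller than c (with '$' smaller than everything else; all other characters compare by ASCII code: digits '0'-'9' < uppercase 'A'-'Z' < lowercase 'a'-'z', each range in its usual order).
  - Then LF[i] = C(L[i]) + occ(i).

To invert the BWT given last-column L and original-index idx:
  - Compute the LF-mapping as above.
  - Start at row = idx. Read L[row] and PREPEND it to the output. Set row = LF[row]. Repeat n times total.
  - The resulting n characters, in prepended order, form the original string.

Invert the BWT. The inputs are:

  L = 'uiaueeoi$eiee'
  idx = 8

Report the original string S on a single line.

LF mapping: 11 7 1 12 2 3 10 8 0 4 9 5 6
Walk LF starting at row 8, prepending L[row]:
  step 1: row=8, L[8]='$', prepend. Next row=LF[8]=0
  step 2: row=0, L[0]='u', prepend. Next row=LF[0]=11
  step 3: row=11, L[11]='e', prepend. Next row=LF[11]=5
  step 4: row=5, L[5]='e', prepend. Next row=LF[5]=3
  step 5: row=3, L[3]='u', prepend. Next row=LF[3]=12
  step 6: row=12, L[12]='e', prepend. Next row=LF[12]=6
  step 7: row=6, L[6]='o', prepend. Next row=LF[6]=10
  step 8: row=10, L[10]='i', prepend. Next row=LF[10]=9
  step 9: row=9, L[9]='e', prepend. Next row=LF[9]=4
  step 10: row=4, L[4]='e', prepend. Next row=LF[4]=2
  step 11: row=2, L[2]='a', prepend. Next row=LF[2]=1
  step 12: row=1, L[1]='i', prepend. Next row=LF[1]=7
  step 13: row=7, L[7]='i', prepend. Next row=LF[7]=8
Reversed output: iiaeeioeueeu$

Answer: iiaeeioeueeu$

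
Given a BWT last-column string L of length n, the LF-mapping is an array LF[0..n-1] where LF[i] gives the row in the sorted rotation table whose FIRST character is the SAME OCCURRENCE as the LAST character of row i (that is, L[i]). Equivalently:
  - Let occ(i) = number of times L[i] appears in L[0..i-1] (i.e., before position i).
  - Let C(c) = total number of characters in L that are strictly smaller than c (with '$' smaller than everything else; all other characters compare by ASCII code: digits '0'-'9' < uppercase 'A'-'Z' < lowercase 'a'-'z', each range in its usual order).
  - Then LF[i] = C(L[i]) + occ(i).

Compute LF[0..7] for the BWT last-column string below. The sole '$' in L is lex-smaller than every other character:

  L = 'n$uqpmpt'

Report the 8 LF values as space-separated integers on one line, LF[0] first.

Answer: 2 0 7 5 3 1 4 6

Derivation:
Char counts: '$':1, 'm':1, 'n':1, 'p':2, 'q':1, 't':1, 'u':1
C (first-col start): C('$')=0, C('m')=1, C('n')=2, C('p')=3, C('q')=5, C('t')=6, C('u')=7
L[0]='n': occ=0, LF[0]=C('n')+0=2+0=2
L[1]='$': occ=0, LF[1]=C('$')+0=0+0=0
L[2]='u': occ=0, LF[2]=C('u')+0=7+0=7
L[3]='q': occ=0, LF[3]=C('q')+0=5+0=5
L[4]='p': occ=0, LF[4]=C('p')+0=3+0=3
L[5]='m': occ=0, LF[5]=C('m')+0=1+0=1
L[6]='p': occ=1, LF[6]=C('p')+1=3+1=4
L[7]='t': occ=0, LF[7]=C('t')+0=6+0=6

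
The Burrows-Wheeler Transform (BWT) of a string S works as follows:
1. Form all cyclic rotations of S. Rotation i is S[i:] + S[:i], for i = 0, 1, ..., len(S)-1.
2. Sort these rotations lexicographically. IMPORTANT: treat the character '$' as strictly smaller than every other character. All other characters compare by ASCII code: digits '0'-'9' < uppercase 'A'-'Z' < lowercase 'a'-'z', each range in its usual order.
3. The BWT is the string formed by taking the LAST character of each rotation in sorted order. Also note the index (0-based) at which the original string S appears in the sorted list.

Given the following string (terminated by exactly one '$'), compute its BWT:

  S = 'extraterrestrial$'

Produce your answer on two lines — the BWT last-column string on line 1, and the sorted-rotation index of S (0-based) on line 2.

Answer: lirtr$ratrteeaxse
5

Derivation:
All 17 rotations (rotation i = S[i:]+S[:i]):
  rot[0] = extraterrestrial$
  rot[1] = xtraterrestrial$e
  rot[2] = traterrestrial$ex
  rot[3] = raterrestrial$ext
  rot[4] = aterrestrial$extr
  rot[5] = terrestrial$extra
  rot[6] = errestrial$extrat
  rot[7] = rrestrial$extrate
  rot[8] = restrial$extrater
  rot[9] = estrial$extraterr
  rot[10] = strial$extraterre
  rot[11] = trial$extraterres
  rot[12] = rial$extraterrest
  rot[13] = ial$extraterrestr
  rot[14] = al$extraterrestri
  rot[15] = l$extraterrestria
  rot[16] = $extraterrestrial
Sorted (with $ < everything):
  sorted[0] = $extraterrestrial  (last char: 'l')
  sorted[1] = al$extraterrestri  (last char: 'i')
  sorted[2] = aterrestrial$extr  (last char: 'r')
  sorted[3] = errestrial$extrat  (last char: 't')
  sorted[4] = estrial$extraterr  (last char: 'r')
  sorted[5] = extraterrestrial$  (last char: '$')
  sorted[6] = ial$extraterrestr  (last char: 'r')
  sorted[7] = l$extraterrestria  (last char: 'a')
  sorted[8] = raterrestrial$ext  (last char: 't')
  sorted[9] = restrial$extrater  (last char: 'r')
  sorted[10] = rial$extraterrest  (last char: 't')
  sorted[11] = rrestrial$extrate  (last char: 'e')
  sorted[12] = strial$extraterre  (last char: 'e')
  sorted[13] = terrestrial$extra  (last char: 'a')
  sorted[14] = traterrestrial$ex  (last char: 'x')
  sorted[15] = trial$extraterres  (last char: 's')
  sorted[16] = xtraterrestrial$e  (last char: 'e')
Last column: lirtr$ratrteeaxse
Original string S is at sorted index 5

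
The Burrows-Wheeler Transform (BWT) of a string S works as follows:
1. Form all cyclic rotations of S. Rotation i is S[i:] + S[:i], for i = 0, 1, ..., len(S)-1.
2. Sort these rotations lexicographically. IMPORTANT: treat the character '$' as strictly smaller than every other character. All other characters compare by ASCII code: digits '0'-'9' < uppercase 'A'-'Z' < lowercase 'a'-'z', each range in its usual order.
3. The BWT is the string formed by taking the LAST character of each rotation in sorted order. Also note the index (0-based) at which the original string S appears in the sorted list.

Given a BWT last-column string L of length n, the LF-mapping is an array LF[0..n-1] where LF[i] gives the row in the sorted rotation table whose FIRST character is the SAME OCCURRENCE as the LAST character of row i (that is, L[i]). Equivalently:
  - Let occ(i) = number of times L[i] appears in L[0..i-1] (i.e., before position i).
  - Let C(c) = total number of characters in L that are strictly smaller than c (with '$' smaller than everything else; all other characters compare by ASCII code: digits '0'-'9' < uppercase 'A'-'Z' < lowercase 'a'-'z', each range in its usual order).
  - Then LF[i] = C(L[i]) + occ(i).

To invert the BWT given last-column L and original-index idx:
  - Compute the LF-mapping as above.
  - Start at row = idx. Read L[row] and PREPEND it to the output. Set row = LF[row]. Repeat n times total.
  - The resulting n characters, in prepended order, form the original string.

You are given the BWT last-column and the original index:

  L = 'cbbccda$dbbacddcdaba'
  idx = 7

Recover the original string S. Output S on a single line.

Answer: bbdcdbabacadccaddbc$

Derivation:
LF mapping: 10 5 6 11 12 15 1 0 16 7 8 2 13 17 18 14 19 3 9 4
Walk LF starting at row 7, prepending L[row]:
  step 1: row=7, L[7]='$', prepend. Next row=LF[7]=0
  step 2: row=0, L[0]='c', prepend. Next row=LF[0]=10
  step 3: row=10, L[10]='b', prepend. Next row=LF[10]=8
  step 4: row=8, L[8]='d', prepend. Next row=LF[8]=16
  step 5: row=16, L[16]='d', prepend. Next row=LF[16]=19
  step 6: row=19, L[19]='a', prepend. Next row=LF[19]=4
  step 7: row=4, L[4]='c', prepend. Next row=LF[4]=12
  step 8: row=12, L[12]='c', prepend. Next row=LF[12]=13
  step 9: row=13, L[13]='d', prepend. Next row=LF[13]=17
  step 10: row=17, L[17]='a', prepend. Next row=LF[17]=3
  step 11: row=3, L[3]='c', prepend. Next row=LF[3]=11
  step 12: row=11, L[11]='a', prepend. Next row=LF[11]=2
  step 13: row=2, L[2]='b', prepend. Next row=LF[2]=6
  step 14: row=6, L[6]='a', prepend. Next row=LF[6]=1
  step 15: row=1, L[1]='b', prepend. Next row=LF[1]=5
  step 16: row=5, L[5]='d', prepend. Next row=LF[5]=15
  step 17: row=15, L[15]='c', prepend. Next row=LF[15]=14
  step 18: row=14, L[14]='d', prepend. Next row=LF[14]=18
  step 19: row=18, L[18]='b', prepend. Next row=LF[18]=9
  step 20: row=9, L[9]='b', prepend. Next row=LF[9]=7
Reversed output: bbdcdbabacadccaddbc$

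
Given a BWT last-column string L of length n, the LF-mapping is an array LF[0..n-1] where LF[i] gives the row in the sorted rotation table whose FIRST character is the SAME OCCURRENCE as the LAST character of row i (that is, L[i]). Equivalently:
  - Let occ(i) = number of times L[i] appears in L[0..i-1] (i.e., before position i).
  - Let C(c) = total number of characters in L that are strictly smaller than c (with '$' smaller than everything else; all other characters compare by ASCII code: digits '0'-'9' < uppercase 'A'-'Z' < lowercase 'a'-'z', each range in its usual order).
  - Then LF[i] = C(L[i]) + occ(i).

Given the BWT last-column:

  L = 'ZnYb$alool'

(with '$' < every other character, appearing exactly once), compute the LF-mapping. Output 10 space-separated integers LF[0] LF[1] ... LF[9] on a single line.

Char counts: '$':1, 'Y':1, 'Z':1, 'a':1, 'b':1, 'l':2, 'n':1, 'o':2
C (first-col start): C('$')=0, C('Y')=1, C('Z')=2, C('a')=3, C('b')=4, C('l')=5, C('n')=7, C('o')=8
L[0]='Z': occ=0, LF[0]=C('Z')+0=2+0=2
L[1]='n': occ=0, LF[1]=C('n')+0=7+0=7
L[2]='Y': occ=0, LF[2]=C('Y')+0=1+0=1
L[3]='b': occ=0, LF[3]=C('b')+0=4+0=4
L[4]='$': occ=0, LF[4]=C('$')+0=0+0=0
L[5]='a': occ=0, LF[5]=C('a')+0=3+0=3
L[6]='l': occ=0, LF[6]=C('l')+0=5+0=5
L[7]='o': occ=0, LF[7]=C('o')+0=8+0=8
L[8]='o': occ=1, LF[8]=C('o')+1=8+1=9
L[9]='l': occ=1, LF[9]=C('l')+1=5+1=6

Answer: 2 7 1 4 0 3 5 8 9 6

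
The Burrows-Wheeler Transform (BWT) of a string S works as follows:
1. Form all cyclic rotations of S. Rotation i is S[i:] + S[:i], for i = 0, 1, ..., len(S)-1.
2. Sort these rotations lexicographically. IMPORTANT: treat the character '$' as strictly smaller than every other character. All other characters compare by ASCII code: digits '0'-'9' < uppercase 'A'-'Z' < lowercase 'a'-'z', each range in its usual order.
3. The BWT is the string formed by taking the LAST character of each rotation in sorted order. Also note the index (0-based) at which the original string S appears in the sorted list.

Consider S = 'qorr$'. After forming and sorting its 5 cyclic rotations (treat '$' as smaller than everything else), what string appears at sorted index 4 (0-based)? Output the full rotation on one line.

All 5 rotations (rotation i = S[i:]+S[:i]):
  rot[0] = qorr$
  rot[1] = orr$q
  rot[2] = rr$qo
  rot[3] = r$qor
  rot[4] = $qorr
Sorted (with $ < everything):
  sorted[0] = $qorr
  sorted[1] = orr$q
  sorted[2] = qorr$
  sorted[3] = r$qor
  sorted[4] = rr$qo
sorted[4] = rr$qo

Answer: rr$qo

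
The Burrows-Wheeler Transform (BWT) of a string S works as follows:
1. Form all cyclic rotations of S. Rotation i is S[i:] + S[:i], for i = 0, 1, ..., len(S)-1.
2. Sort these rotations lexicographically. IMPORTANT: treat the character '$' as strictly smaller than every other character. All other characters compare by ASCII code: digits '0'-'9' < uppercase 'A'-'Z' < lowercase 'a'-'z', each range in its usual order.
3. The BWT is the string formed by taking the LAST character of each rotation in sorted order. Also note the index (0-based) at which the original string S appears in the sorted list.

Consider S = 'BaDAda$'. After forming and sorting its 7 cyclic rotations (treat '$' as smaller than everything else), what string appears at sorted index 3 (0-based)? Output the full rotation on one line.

All 7 rotations (rotation i = S[i:]+S[:i]):
  rot[0] = BaDAda$
  rot[1] = aDAda$B
  rot[2] = DAda$Ba
  rot[3] = Ada$BaD
  rot[4] = da$BaDA
  rot[5] = a$BaDAd
  rot[6] = $BaDAda
Sorted (with $ < everything):
  sorted[0] = $BaDAda
  sorted[1] = Ada$BaD
  sorted[2] = BaDAda$
  sorted[3] = DAda$Ba
  sorted[4] = a$BaDAd
  sorted[5] = aDAda$B
  sorted[6] = da$BaDA
sorted[3] = DAda$Ba

Answer: DAda$Ba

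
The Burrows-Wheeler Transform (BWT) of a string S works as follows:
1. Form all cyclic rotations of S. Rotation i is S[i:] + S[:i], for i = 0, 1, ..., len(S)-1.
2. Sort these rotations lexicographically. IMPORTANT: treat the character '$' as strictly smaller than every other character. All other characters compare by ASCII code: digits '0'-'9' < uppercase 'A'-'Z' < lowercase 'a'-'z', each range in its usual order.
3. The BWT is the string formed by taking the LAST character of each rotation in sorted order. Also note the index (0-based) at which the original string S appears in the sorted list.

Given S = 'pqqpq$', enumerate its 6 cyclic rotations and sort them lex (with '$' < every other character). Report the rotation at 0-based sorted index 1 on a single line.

All 6 rotations (rotation i = S[i:]+S[:i]):
  rot[0] = pqqpq$
  rot[1] = qqpq$p
  rot[2] = qpq$pq
  rot[3] = pq$pqq
  rot[4] = q$pqqp
  rot[5] = $pqqpq
Sorted (with $ < everything):
  sorted[0] = $pqqpq
  sorted[1] = pq$pqq
  sorted[2] = pqqpq$
  sorted[3] = q$pqqp
  sorted[4] = qpq$pq
  sorted[5] = qqpq$p
sorted[1] = pq$pqq

Answer: pq$pqq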